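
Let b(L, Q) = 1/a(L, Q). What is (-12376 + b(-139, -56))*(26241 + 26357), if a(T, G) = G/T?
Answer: -2603289169/4 ≈ -6.5082e+8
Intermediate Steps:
b(L, Q) = L/Q (b(L, Q) = 1/(Q/L) = L/Q)
(-12376 + b(-139, -56))*(26241 + 26357) = (-12376 - 139/(-56))*(26241 + 26357) = (-12376 - 139*(-1/56))*52598 = (-12376 + 139/56)*52598 = -692917/56*52598 = -2603289169/4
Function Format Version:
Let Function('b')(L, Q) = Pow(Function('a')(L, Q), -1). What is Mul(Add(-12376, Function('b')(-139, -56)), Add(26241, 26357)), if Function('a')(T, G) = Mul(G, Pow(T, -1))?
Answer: Rational(-2603289169, 4) ≈ -6.5082e+8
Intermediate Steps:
Function('b')(L, Q) = Mul(L, Pow(Q, -1)) (Function('b')(L, Q) = Pow(Mul(Q, Pow(L, -1)), -1) = Mul(L, Pow(Q, -1)))
Mul(Add(-12376, Function('b')(-139, -56)), Add(26241, 26357)) = Mul(Add(-12376, Mul(-139, Pow(-56, -1))), Add(26241, 26357)) = Mul(Add(-12376, Mul(-139, Rational(-1, 56))), 52598) = Mul(Add(-12376, Rational(139, 56)), 52598) = Mul(Rational(-692917, 56), 52598) = Rational(-2603289169, 4)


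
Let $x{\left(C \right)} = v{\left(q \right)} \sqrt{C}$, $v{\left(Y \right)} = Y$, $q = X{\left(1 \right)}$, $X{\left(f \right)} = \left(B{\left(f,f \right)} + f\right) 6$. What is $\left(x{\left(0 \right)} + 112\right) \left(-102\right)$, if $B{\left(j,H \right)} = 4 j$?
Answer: $-11424$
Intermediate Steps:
$X{\left(f \right)} = 30 f$ ($X{\left(f \right)} = \left(4 f + f\right) 6 = 5 f 6 = 30 f$)
$q = 30$ ($q = 30 \cdot 1 = 30$)
$x{\left(C \right)} = 30 \sqrt{C}$
$\left(x{\left(0 \right)} + 112\right) \left(-102\right) = \left(30 \sqrt{0} + 112\right) \left(-102\right) = \left(30 \cdot 0 + 112\right) \left(-102\right) = \left(0 + 112\right) \left(-102\right) = 112 \left(-102\right) = -11424$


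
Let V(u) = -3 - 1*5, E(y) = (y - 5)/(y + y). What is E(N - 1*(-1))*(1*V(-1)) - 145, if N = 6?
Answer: -1023/7 ≈ -146.14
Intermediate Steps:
E(y) = (-5 + y)/(2*y) (E(y) = (-5 + y)/((2*y)) = (-5 + y)*(1/(2*y)) = (-5 + y)/(2*y))
V(u) = -8 (V(u) = -3 - 5 = -8)
E(N - 1*(-1))*(1*V(-1)) - 145 = ((-5 + (6 - 1*(-1)))/(2*(6 - 1*(-1))))*(1*(-8)) - 145 = ((-5 + (6 + 1))/(2*(6 + 1)))*(-8) - 145 = ((1/2)*(-5 + 7)/7)*(-8) - 145 = ((1/2)*(1/7)*2)*(-8) - 145 = (1/7)*(-8) - 145 = -8/7 - 145 = -1023/7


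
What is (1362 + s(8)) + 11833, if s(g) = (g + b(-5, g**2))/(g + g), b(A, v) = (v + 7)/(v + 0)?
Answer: 13512263/1024 ≈ 13196.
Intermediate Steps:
b(A, v) = (7 + v)/v
s(g) = (g + (7 + g**2)/g**2)/(2*g) (s(g) = (g + (7 + g**2)/(g**2))/(g + g) = (g + (7 + g**2)/g**2)/((2*g)) = (g + (7 + g**2)/g**2)*(1/(2*g)) = (g + (7 + g**2)/g**2)/(2*g))
(1362 + s(8)) + 11833 = (1362 + (1/2)*(7 + 8**2 + 8**3)/8**3) + 11833 = (1362 + (1/2)*(1/512)*(7 + 64 + 512)) + 11833 = (1362 + (1/2)*(1/512)*583) + 11833 = (1362 + 583/1024) + 11833 = 1395271/1024 + 11833 = 13512263/1024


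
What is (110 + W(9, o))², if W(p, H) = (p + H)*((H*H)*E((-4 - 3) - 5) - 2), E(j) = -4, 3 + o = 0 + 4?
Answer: 2500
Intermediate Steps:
o = 1 (o = -3 + (0 + 4) = -3 + 4 = 1)
W(p, H) = (-2 - 4*H²)*(H + p) (W(p, H) = (p + H)*((H*H)*(-4) - 2) = (H + p)*(H²*(-4) - 2) = (H + p)*(-4*H² - 2) = (H + p)*(-2 - 4*H²) = (-2 - 4*H²)*(H + p))
(110 + W(9, o))² = (110 + (-4*1³ - 2*1 - 2*9 - 4*9*1²))² = (110 + (-4*1 - 2 - 18 - 4*9*1))² = (110 + (-4 - 2 - 18 - 36))² = (110 - 60)² = 50² = 2500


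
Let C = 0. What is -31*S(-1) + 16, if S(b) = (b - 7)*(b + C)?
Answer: -232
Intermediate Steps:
S(b) = b*(-7 + b) (S(b) = (b - 7)*(b + 0) = (-7 + b)*b = b*(-7 + b))
-31*S(-1) + 16 = -(-31)*(-7 - 1) + 16 = -(-31)*(-8) + 16 = -31*8 + 16 = -248 + 16 = -232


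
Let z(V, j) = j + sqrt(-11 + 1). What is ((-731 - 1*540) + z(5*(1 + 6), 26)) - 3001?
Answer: -4246 + I*sqrt(10) ≈ -4246.0 + 3.1623*I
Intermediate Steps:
z(V, j) = j + I*sqrt(10) (z(V, j) = j + sqrt(-10) = j + I*sqrt(10))
((-731 - 1*540) + z(5*(1 + 6), 26)) - 3001 = ((-731 - 1*540) + (26 + I*sqrt(10))) - 3001 = ((-731 - 540) + (26 + I*sqrt(10))) - 3001 = (-1271 + (26 + I*sqrt(10))) - 3001 = (-1245 + I*sqrt(10)) - 3001 = -4246 + I*sqrt(10)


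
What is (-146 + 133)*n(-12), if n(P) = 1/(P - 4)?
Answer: 13/16 ≈ 0.81250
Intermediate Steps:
n(P) = 1/(-4 + P)
(-146 + 133)*n(-12) = (-146 + 133)/(-4 - 12) = -13/(-16) = -13*(-1/16) = 13/16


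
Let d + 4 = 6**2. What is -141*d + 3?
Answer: -4509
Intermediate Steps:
d = 32 (d = -4 + 6**2 = -4 + 36 = 32)
-141*d + 3 = -141*32 + 3 = -4512 + 3 = -4509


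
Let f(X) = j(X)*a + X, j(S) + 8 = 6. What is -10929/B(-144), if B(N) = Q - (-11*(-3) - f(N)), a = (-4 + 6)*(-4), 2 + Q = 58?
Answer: 3643/35 ≈ 104.09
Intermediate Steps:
Q = 56 (Q = -2 + 58 = 56)
a = -8 (a = 2*(-4) = -8)
j(S) = -2 (j(S) = -8 + 6 = -2)
f(X) = 16 + X (f(X) = -2*(-8) + X = 16 + X)
B(N) = 39 + N (B(N) = 56 - (-11*(-3) - (16 + N)) = 56 - (33 + (-16 - N)) = 56 - (17 - N) = 56 + (-17 + N) = 39 + N)
-10929/B(-144) = -10929/(39 - 144) = -10929/(-105) = -10929*(-1/105) = 3643/35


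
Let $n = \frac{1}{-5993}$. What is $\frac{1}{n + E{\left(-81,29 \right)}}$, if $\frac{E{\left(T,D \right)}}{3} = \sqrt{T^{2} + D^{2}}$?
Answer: $\frac{5993}{2392655352281} + \frac{107748147 \sqrt{7402}}{2392655352281} \approx 0.0038744$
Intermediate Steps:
$E{\left(T,D \right)} = 3 \sqrt{D^{2} + T^{2}}$ ($E{\left(T,D \right)} = 3 \sqrt{T^{2} + D^{2}} = 3 \sqrt{D^{2} + T^{2}}$)
$n = - \frac{1}{5993} \approx -0.00016686$
$\frac{1}{n + E{\left(-81,29 \right)}} = \frac{1}{- \frac{1}{5993} + 3 \sqrt{29^{2} + \left(-81\right)^{2}}} = \frac{1}{- \frac{1}{5993} + 3 \sqrt{841 + 6561}} = \frac{1}{- \frac{1}{5993} + 3 \sqrt{7402}}$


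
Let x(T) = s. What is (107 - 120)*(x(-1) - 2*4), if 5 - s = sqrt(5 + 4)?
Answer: 78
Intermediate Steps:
s = 2 (s = 5 - sqrt(5 + 4) = 5 - sqrt(9) = 5 - 1*3 = 5 - 3 = 2)
x(T) = 2
(107 - 120)*(x(-1) - 2*4) = (107 - 120)*(2 - 2*4) = -13*(2 - 8) = -13*(-6) = 78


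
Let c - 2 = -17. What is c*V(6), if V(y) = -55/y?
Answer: 275/2 ≈ 137.50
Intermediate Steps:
c = -15 (c = 2 - 17 = -15)
c*V(6) = -(-825)/6 = -15*(-55/6) = 275/2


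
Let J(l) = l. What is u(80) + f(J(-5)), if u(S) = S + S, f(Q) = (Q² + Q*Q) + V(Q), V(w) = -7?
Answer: 203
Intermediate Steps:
f(Q) = -7 + 2*Q² (f(Q) = (Q² + Q*Q) - 7 = (Q² + Q²) - 7 = 2*Q² - 7 = -7 + 2*Q²)
u(S) = 2*S
u(80) + f(J(-5)) = 2*80 + (-7 + 2*(-5)²) = 160 + (-7 + 2*25) = 160 + (-7 + 50) = 160 + 43 = 203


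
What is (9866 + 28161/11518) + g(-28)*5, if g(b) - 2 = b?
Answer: 112167409/11518 ≈ 9738.4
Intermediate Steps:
g(b) = 2 + b
(9866 + 28161/11518) + g(-28)*5 = (9866 + 28161/11518) + (2 - 28)*5 = (9866 + 28161*(1/11518)) - 26*5 = (9866 + 28161/11518) - 130 = 113664749/11518 - 130 = 112167409/11518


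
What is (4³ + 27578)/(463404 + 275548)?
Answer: 13821/369476 ≈ 0.037407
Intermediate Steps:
(4³ + 27578)/(463404 + 275548) = (64 + 27578)/738952 = 27642*(1/738952) = 13821/369476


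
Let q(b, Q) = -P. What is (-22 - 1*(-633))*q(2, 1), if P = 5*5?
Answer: -15275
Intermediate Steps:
P = 25
q(b, Q) = -25 (q(b, Q) = -1*25 = -25)
(-22 - 1*(-633))*q(2, 1) = (-22 - 1*(-633))*(-25) = (-22 + 633)*(-25) = 611*(-25) = -15275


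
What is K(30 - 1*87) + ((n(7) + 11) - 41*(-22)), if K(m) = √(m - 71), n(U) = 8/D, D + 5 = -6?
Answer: 10035/11 + 8*I*√2 ≈ 912.27 + 11.314*I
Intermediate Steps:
D = -11 (D = -5 - 6 = -11)
n(U) = -8/11 (n(U) = 8/(-11) = 8*(-1/11) = -8/11)
K(m) = √(-71 + m)
K(30 - 1*87) + ((n(7) + 11) - 41*(-22)) = √(-71 + (30 - 1*87)) + ((-8/11 + 11) - 41*(-22)) = √(-71 + (30 - 87)) + (113/11 + 902) = √(-71 - 57) + 10035/11 = √(-128) + 10035/11 = 8*I*√2 + 10035/11 = 10035/11 + 8*I*√2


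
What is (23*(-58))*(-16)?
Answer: 21344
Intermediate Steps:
(23*(-58))*(-16) = -1334*(-16) = 21344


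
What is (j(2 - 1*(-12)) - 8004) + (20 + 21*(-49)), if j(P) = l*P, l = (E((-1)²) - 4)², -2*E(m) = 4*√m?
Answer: -8509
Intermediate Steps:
E(m) = -2*√m
l = 36 (l = (-2*√((-1)²) - 4)² = (-2*√1 - 4)² = (-2*1 - 4)² = (-2 - 4)² = (-6)² = 36)
j(P) = 36*P
(j(2 - 1*(-12)) - 8004) + (20 + 21*(-49)) = (36*(2 - 1*(-12)) - 8004) + (20 + 21*(-49)) = (36*(2 + 12) - 8004) + (20 - 1029) = (36*14 - 8004) - 1009 = (504 - 8004) - 1009 = -7500 - 1009 = -8509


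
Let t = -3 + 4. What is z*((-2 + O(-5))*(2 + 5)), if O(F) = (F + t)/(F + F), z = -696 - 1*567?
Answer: 70728/5 ≈ 14146.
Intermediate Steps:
t = 1
z = -1263 (z = -696 - 567 = -1263)
O(F) = (1 + F)/(2*F) (O(F) = (F + 1)/(F + F) = (1 + F)/((2*F)) = (1 + F)*(1/(2*F)) = (1 + F)/(2*F))
z*((-2 + O(-5))*(2 + 5)) = -1263*(-2 + (½)*(1 - 5)/(-5))*(2 + 5) = -1263*(-2 + (½)*(-⅕)*(-4))*7 = -1263*(-2 + ⅖)*7 = -(-10104)*7/5 = -1263*(-56/5) = 70728/5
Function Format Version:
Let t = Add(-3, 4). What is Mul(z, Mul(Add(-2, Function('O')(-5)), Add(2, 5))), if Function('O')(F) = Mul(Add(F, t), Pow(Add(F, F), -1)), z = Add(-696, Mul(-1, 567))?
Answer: Rational(70728, 5) ≈ 14146.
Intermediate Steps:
t = 1
z = -1263 (z = Add(-696, -567) = -1263)
Function('O')(F) = Mul(Rational(1, 2), Pow(F, -1), Add(1, F)) (Function('O')(F) = Mul(Add(F, 1), Pow(Add(F, F), -1)) = Mul(Add(1, F), Pow(Mul(2, F), -1)) = Mul(Add(1, F), Mul(Rational(1, 2), Pow(F, -1))) = Mul(Rational(1, 2), Pow(F, -1), Add(1, F)))
Mul(z, Mul(Add(-2, Function('O')(-5)), Add(2, 5))) = Mul(-1263, Mul(Add(-2, Mul(Rational(1, 2), Pow(-5, -1), Add(1, -5))), Add(2, 5))) = Mul(-1263, Mul(Add(-2, Mul(Rational(1, 2), Rational(-1, 5), -4)), 7)) = Mul(-1263, Mul(Add(-2, Rational(2, 5)), 7)) = Mul(-1263, Mul(Rational(-8, 5), 7)) = Mul(-1263, Rational(-56, 5)) = Rational(70728, 5)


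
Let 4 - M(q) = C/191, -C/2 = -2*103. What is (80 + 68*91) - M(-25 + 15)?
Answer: 1196836/191 ≈ 6266.2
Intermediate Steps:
C = 412 (C = -(-4)*103 = -2*(-206) = 412)
M(q) = 352/191 (M(q) = 4 - 412/191 = 352/191)
(80 + 68*91) - M(-25 + 15) = (80 + 68*91) - 1*352/191 = (80 + 6188) - 352/191 = 6268 - 352/191 = 1196836/191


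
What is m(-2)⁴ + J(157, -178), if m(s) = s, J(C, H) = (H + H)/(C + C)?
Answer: 2334/157 ≈ 14.866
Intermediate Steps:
J(C, H) = H/C (J(C, H) = (2*H)/((2*C)) = (2*H)*(1/(2*C)) = H/C)
m(-2)⁴ + J(157, -178) = (-2)⁴ - 178/157 = 16 - 178*1/157 = 16 - 178/157 = 2334/157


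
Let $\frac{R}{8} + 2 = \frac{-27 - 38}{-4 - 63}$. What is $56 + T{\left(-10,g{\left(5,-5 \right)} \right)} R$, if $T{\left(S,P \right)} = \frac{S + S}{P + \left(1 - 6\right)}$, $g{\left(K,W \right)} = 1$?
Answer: $\frac{992}{67} \approx 14.806$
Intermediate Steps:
$R = - \frac{552}{67}$ ($R = -16 + 8 \frac{-27 - 38}{-4 - 63} = -16 + 8 \left(- \frac{65}{-67}\right) = -16 + 8 \left(\left(-65\right) \left(- \frac{1}{67}\right)\right) = -16 + 8 \cdot \frac{65}{67} = -16 + \frac{520}{67} = - \frac{552}{67} \approx -8.2388$)
$T{\left(S,P \right)} = \frac{2 S}{-5 + P}$ ($T{\left(S,P \right)} = \frac{2 S}{P + \left(1 - 6\right)} = \frac{2 S}{P - 5} = \frac{2 S}{-5 + P}$)
$56 + T{\left(-10,g{\left(5,-5 \right)} \right)} R = 56 + 2 \left(-10\right) \frac{1}{-5 + 1} \left(- \frac{552}{67}\right) = 56 + 2 \left(-10\right) \frac{1}{-4} \left(- \frac{552}{67}\right) = 56 + 2 \left(-10\right) \left(- \frac{1}{4}\right) \left(- \frac{552}{67}\right) = 56 + 5 \left(- \frac{552}{67}\right) = 56 - \frac{2760}{67} = \frac{992}{67}$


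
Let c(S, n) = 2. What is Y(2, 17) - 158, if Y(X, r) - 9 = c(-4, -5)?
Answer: -147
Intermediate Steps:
Y(X, r) = 11 (Y(X, r) = 9 + 2 = 11)
Y(2, 17) - 158 = 11 - 158 = -147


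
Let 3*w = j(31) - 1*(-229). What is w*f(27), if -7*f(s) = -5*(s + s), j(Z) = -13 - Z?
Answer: 16650/7 ≈ 2378.6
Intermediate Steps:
f(s) = 10*s/7 (f(s) = -(-5)*(s + s)/7 = -(-5)*2*s/7 = -(-10)*s/7 = 10*s/7)
w = 185/3 (w = ((-13 - 1*31) - 1*(-229))/3 = ((-13 - 31) + 229)/3 = (-44 + 229)/3 = (⅓)*185 = 185/3 ≈ 61.667)
w*f(27) = 185*((10/7)*27)/3 = (185/3)*(270/7) = 16650/7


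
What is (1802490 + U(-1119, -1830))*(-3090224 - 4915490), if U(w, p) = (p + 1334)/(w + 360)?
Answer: -10952540516579884/759 ≈ -1.4430e+13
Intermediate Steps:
U(w, p) = (1334 + p)/(360 + w)
(1802490 + U(-1119, -1830))*(-3090224 - 4915490) = (1802490 + (1334 - 1830)/(360 - 1119))*(-3090224 - 4915490) = (1802490 - 496/(-759))*(-8005714) = (1802490 - 1/759*(-496))*(-8005714) = (1802490 + 496/759)*(-8005714) = (1368090406/759)*(-8005714) = -10952540516579884/759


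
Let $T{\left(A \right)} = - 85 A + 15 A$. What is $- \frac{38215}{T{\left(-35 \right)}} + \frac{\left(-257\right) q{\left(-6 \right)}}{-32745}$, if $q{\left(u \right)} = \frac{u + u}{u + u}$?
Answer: $- \frac{50028821}{3209010} \approx -15.59$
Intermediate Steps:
$q{\left(u \right)} = 1$ ($q{\left(u \right)} = \frac{2 u}{2 u} = 2 u \frac{1}{2 u} = 1$)
$T{\left(A \right)} = - 70 A$
$- \frac{38215}{T{\left(-35 \right)}} + \frac{\left(-257\right) q{\left(-6 \right)}}{-32745} = - \frac{38215}{\left(-70\right) \left(-35\right)} + \frac{\left(-257\right) 1}{-32745} = - \frac{38215}{2450} - - \frac{257}{32745} = \left(-38215\right) \frac{1}{2450} + \frac{257}{32745} = - \frac{7643}{490} + \frac{257}{32745} = - \frac{50028821}{3209010}$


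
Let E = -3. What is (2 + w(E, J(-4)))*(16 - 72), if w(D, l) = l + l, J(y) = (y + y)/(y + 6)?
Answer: 336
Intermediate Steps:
J(y) = 2*y/(6 + y) (J(y) = (2*y)/(6 + y) = 2*y/(6 + y))
w(D, l) = 2*l
(2 + w(E, J(-4)))*(16 - 72) = (2 + 2*(2*(-4)/(6 - 4)))*(16 - 72) = (2 + 2*(2*(-4)/2))*(-56) = (2 + 2*(2*(-4)*(1/2)))*(-56) = (2 + 2*(-4))*(-56) = (2 - 8)*(-56) = -6*(-56) = 336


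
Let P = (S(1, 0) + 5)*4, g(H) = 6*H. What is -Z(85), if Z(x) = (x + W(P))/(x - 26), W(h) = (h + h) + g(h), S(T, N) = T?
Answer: -277/59 ≈ -4.6949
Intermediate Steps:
P = 24 (P = (1 + 5)*4 = 6*4 = 24)
W(h) = 8*h (W(h) = (h + h) + 6*h = 2*h + 6*h = 8*h)
Z(x) = (192 + x)/(-26 + x) (Z(x) = (x + 8*24)/(x - 26) = (x + 192)/(-26 + x) = (192 + x)/(-26 + x))
-Z(85) = -(192 + 85)/(-26 + 85) = -277/59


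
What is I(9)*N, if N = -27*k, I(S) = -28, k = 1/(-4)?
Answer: -189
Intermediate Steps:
k = -¼ ≈ -0.25000
N = 27/4 (N = -27*(-¼) = 27/4 ≈ 6.7500)
I(9)*N = -28*27/4 = -189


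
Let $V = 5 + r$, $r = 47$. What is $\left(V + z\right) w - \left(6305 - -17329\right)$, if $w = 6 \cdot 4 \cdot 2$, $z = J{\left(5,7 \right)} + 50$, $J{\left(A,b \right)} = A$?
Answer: $-18498$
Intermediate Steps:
$V = 52$ ($V = 5 + 47 = 52$)
$z = 55$ ($z = 5 + 50 = 55$)
$w = 48$ ($w = 24 \cdot 2 = 48$)
$\left(V + z\right) w - \left(6305 - -17329\right) = \left(52 + 55\right) 48 - \left(6305 - -17329\right) = 107 \cdot 48 - \left(6305 + 17329\right) = 5136 - 23634 = -18498$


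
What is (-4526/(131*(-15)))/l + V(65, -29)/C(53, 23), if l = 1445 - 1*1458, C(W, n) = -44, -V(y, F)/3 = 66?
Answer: 220853/51090 ≈ 4.3228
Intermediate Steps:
V(y, F) = -198 (V(y, F) = -3*66 = -198)
l = -13 (l = 1445 - 1458 = -13)
(-4526/(131*(-15)))/l + V(65, -29)/C(53, 23) = -4526/(131*(-15))/(-13) - 198/(-44) = -4526/(-1965)*(-1/13) - 198*(-1/44) = -4526*(-1/1965)*(-1/13) + 9/2 = (4526/1965)*(-1/13) + 9/2 = -4526/25545 + 9/2 = 220853/51090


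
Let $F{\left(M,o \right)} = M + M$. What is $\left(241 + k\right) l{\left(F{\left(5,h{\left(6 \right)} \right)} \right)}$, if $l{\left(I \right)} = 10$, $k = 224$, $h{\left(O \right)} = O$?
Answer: $4650$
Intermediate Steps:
$F{\left(M,o \right)} = 2 M$
$\left(241 + k\right) l{\left(F{\left(5,h{\left(6 \right)} \right)} \right)} = \left(241 + 224\right) 10 = 465 \cdot 10 = 4650$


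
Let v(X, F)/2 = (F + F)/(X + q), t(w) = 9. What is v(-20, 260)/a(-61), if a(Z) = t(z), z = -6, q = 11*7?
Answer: 1040/513 ≈ 2.0273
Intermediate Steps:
q = 77
v(X, F) = 4*F/(77 + X) (v(X, F) = 2*((F + F)/(X + 77)) = 2*((2*F)/(77 + X)) = 2*(2*F/(77 + X)) = 4*F/(77 + X))
a(Z) = 9
v(-20, 260)/a(-61) = (4*260/(77 - 20))/9 = (4*260/57)*(⅑) = (4*260*(1/57))*(⅑) = (1040/57)*(⅑) = 1040/513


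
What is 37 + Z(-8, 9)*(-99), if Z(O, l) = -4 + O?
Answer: 1225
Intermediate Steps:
37 + Z(-8, 9)*(-99) = 37 + (-4 - 8)*(-99) = 37 - 12*(-99) = 37 + 1188 = 1225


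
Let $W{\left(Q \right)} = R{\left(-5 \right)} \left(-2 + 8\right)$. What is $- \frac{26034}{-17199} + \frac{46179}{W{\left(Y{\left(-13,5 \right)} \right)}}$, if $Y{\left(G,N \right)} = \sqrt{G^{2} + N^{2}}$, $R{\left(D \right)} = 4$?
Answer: $\frac{88317493}{45864} \approx 1925.6$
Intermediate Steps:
$W{\left(Q \right)} = 24$ ($W{\left(Q \right)} = 4 \left(-2 + 8\right) = 4 \cdot 6 = 24$)
$- \frac{26034}{-17199} + \frac{46179}{W{\left(Y{\left(-13,5 \right)} \right)}} = - \frac{26034}{-17199} + \frac{46179}{24} = \left(-26034\right) \left(- \frac{1}{17199}\right) + 46179 \cdot \frac{1}{24} = \frac{8678}{5733} + \frac{15393}{8} = \frac{88317493}{45864}$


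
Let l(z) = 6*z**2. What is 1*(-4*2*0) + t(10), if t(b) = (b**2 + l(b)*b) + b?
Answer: 6110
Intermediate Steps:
t(b) = b + b**2 + 6*b**3 (t(b) = (b**2 + (6*b**2)*b) + b = (b**2 + 6*b**3) + b = b + b**2 + 6*b**3)
1*(-4*2*0) + t(10) = 1*(-4*2*0) + 10*(1 + 10 + 6*10**2) = 1*(-8*0) + 10*(1 + 10 + 6*100) = 1*0 + 10*(1 + 10 + 600) = 0 + 10*611 = 0 + 6110 = 6110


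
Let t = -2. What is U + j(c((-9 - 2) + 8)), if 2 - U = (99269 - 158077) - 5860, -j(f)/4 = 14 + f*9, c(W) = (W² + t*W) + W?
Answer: 64182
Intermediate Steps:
c(W) = W² - W (c(W) = (W² - 2*W) + W = W² - W)
j(f) = -56 - 36*f (j(f) = -4*(14 + f*9) = -4*(14 + 9*f) = -56 - 36*f)
U = 64670 (U = 2 - ((99269 - 158077) - 5860) = 2 - (-58808 - 5860) = 2 - 1*(-64668) = 2 + 64668 = 64670)
U + j(c((-9 - 2) + 8)) = 64670 + (-56 - 36*((-9 - 2) + 8)*(-1 + ((-9 - 2) + 8))) = 64670 + (-56 - 36*(-11 + 8)*(-1 + (-11 + 8))) = 64670 + (-56 - (-108)*(-1 - 3)) = 64670 + (-56 - (-108)*(-4)) = 64670 + (-56 - 36*12) = 64670 + (-56 - 432) = 64670 - 488 = 64182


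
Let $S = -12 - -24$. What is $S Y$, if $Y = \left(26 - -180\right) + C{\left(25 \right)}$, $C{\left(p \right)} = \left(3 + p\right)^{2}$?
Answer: $11880$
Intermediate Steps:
$Y = 990$ ($Y = \left(26 - -180\right) + \left(3 + 25\right)^{2} = \left(26 + 180\right) + 28^{2} = 206 + 784 = 990$)
$S = 12$ ($S = -12 + 24 = 12$)
$S Y = 12 \cdot 990 = 11880$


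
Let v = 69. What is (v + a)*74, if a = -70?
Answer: -74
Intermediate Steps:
(v + a)*74 = (69 - 70)*74 = -1*74 = -74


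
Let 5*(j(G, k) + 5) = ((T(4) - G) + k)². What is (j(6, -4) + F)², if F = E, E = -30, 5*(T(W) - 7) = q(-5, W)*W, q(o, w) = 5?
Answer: 30276/25 ≈ 1211.0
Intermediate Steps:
T(W) = 7 + W (T(W) = 7 + (5*W)/5 = 7 + W)
F = -30
j(G, k) = -5 + (11 + k - G)²/5 (j(G, k) = -5 + (((7 + 4) - G) + k)²/5 = -5 + ((11 - G) + k)²/5 = -5 + (11 + k - G)²/5)
(j(6, -4) + F)² = ((-5 + (11 - 4 - 1*6)²/5) - 30)² = ((-5 + (11 - 4 - 6)²/5) - 30)² = ((-5 + (⅕)*1²) - 30)² = ((-5 + (⅕)*1) - 30)² = ((-5 + ⅕) - 30)² = (-24/5 - 30)² = (-174/5)² = 30276/25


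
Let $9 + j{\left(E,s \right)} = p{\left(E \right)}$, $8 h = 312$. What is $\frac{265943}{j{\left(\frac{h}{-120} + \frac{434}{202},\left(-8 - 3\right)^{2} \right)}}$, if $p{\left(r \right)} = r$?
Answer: $- \frac{1074409720}{28993} \approx -37058.0$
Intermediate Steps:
$h = 39$ ($h = \frac{1}{8} \cdot 312 = 39$)
$j{\left(E,s \right)} = -9 + E$
$\frac{265943}{j{\left(\frac{h}{-120} + \frac{434}{202},\left(-8 - 3\right)^{2} \right)}} = \frac{265943}{-9 + \left(\frac{39}{-120} + \frac{434}{202}\right)} = \frac{265943}{-9 + \left(39 \left(- \frac{1}{120}\right) + 434 \cdot \frac{1}{202}\right)} = \frac{265943}{-9 + \left(- \frac{13}{40} + \frac{217}{101}\right)} = \frac{265943}{-9 + \frac{7367}{4040}} = \frac{265943}{- \frac{28993}{4040}} = 265943 \left(- \frac{4040}{28993}\right) = - \frac{1074409720}{28993}$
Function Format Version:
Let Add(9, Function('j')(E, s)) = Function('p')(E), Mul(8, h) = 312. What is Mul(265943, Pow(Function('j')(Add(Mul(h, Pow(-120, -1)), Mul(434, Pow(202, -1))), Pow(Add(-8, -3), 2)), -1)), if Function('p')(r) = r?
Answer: Rational(-1074409720, 28993) ≈ -37058.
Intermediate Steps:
h = 39 (h = Mul(Rational(1, 8), 312) = 39)
Function('j')(E, s) = Add(-9, E)
Mul(265943, Pow(Function('j')(Add(Mul(h, Pow(-120, -1)), Mul(434, Pow(202, -1))), Pow(Add(-8, -3), 2)), -1)) = Mul(265943, Pow(Add(-9, Add(Mul(39, Pow(-120, -1)), Mul(434, Pow(202, -1)))), -1)) = Mul(265943, Pow(Add(-9, Add(Mul(39, Rational(-1, 120)), Mul(434, Rational(1, 202)))), -1)) = Mul(265943, Pow(Add(-9, Add(Rational(-13, 40), Rational(217, 101))), -1)) = Mul(265943, Pow(Add(-9, Rational(7367, 4040)), -1)) = Mul(265943, Pow(Rational(-28993, 4040), -1)) = Mul(265943, Rational(-4040, 28993)) = Rational(-1074409720, 28993)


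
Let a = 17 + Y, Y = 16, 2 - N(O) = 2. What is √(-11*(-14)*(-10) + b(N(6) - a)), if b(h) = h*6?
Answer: I*√1738 ≈ 41.689*I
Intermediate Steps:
N(O) = 0 (N(O) = 2 - 1*2 = 2 - 2 = 0)
a = 33 (a = 17 + 16 = 33)
b(h) = 6*h
√(-11*(-14)*(-10) + b(N(6) - a)) = √(-11*(-14)*(-10) + 6*(0 - 1*33)) = √(154*(-10) + 6*(0 - 33)) = √(-1540 + 6*(-33)) = √(-1540 - 198) = √(-1738) = I*√1738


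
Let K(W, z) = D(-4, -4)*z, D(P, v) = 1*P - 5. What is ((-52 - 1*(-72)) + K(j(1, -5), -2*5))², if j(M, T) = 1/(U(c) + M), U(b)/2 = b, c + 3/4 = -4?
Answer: 12100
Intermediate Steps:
c = -19/4 (c = -¾ - 4 = -19/4 ≈ -4.7500)
U(b) = 2*b
D(P, v) = -5 + P (D(P, v) = P - 5 = -5 + P)
j(M, T) = 1/(-19/2 + M) (j(M, T) = 1/(2*(-19/4) + M) = 1/(-19/2 + M))
K(W, z) = -9*z (K(W, z) = (-5 - 4)*z = -9*z)
((-52 - 1*(-72)) + K(j(1, -5), -2*5))² = ((-52 - 1*(-72)) - (-18)*5)² = ((-52 + 72) - 9*(-10))² = (20 + 90)² = 110² = 12100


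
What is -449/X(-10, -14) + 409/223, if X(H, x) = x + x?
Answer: 111579/6244 ≈ 17.870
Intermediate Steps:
X(H, x) = 2*x
-449/X(-10, -14) + 409/223 = -449/(2*(-14)) + 409/223 = -449/(-28) + 409*(1/223) = -449*(-1/28) + 409/223 = 449/28 + 409/223 = 111579/6244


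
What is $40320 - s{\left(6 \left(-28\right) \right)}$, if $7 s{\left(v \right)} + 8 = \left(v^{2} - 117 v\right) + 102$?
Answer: $\frac{234266}{7} \approx 33467.0$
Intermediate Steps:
$s{\left(v \right)} = \frac{94}{7} - \frac{117 v}{7} + \frac{v^{2}}{7}$ ($s{\left(v \right)} = - \frac{8}{7} + \frac{\left(v^{2} - 117 v\right) + 102}{7} = - \frac{8}{7} + \frac{102 + v^{2} - 117 v}{7} = - \frac{8}{7} + \left(\frac{102}{7} - \frac{117 v}{7} + \frac{v^{2}}{7}\right) = \frac{94}{7} - \frac{117 v}{7} + \frac{v^{2}}{7}$)
$40320 - s{\left(6 \left(-28\right) \right)} = 40320 - \left(\frac{94}{7} - \frac{117 \cdot 6 \left(-28\right)}{7} + \frac{\left(6 \left(-28\right)\right)^{2}}{7}\right) = 40320 - \left(\frac{94}{7} - -2808 + \frac{\left(-168\right)^{2}}{7}\right) = 40320 - \left(\frac{94}{7} + 2808 + \frac{1}{7} \cdot 28224\right) = 40320 - \left(\frac{94}{7} + 2808 + 4032\right) = 40320 - \frac{47974}{7} = \frac{234266}{7}$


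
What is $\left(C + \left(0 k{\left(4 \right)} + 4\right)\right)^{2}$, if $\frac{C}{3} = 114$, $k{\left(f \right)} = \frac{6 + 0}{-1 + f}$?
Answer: $119716$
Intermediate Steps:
$k{\left(f \right)} = \frac{6}{-1 + f}$
$C = 342$ ($C = 3 \cdot 114 = 342$)
$\left(C + \left(0 k{\left(4 \right)} + 4\right)\right)^{2} = \left(342 + \left(0 \frac{6}{-1 + 4} + 4\right)\right)^{2} = \left(342 + \left(0 \cdot \frac{6}{3} + 4\right)\right)^{2} = \left(342 + \left(0 \cdot 6 \cdot \frac{1}{3} + 4\right)\right)^{2} = \left(342 + \left(0 \cdot 2 + 4\right)\right)^{2} = \left(342 + \left(0 + 4\right)\right)^{2} = \left(342 + 4\right)^{2} = 346^{2} = 119716$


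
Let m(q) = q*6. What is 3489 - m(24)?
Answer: 3345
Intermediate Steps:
m(q) = 6*q
3489 - m(24) = 3489 - 6*24 = 3489 - 1*144 = 3489 - 144 = 3345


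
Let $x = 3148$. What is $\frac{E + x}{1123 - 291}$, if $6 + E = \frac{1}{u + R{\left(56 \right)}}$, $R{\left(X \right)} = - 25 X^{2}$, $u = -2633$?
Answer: $\frac{254605685}{67419456} \approx 3.7764$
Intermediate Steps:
$E = - \frac{486199}{81033}$ ($E = -6 + \frac{1}{-2633 - 25 \cdot 56^{2}} = -6 + \frac{1}{-2633 - 78400} = -6 + \frac{1}{-81033} = -6 - \frac{1}{81033} = - \frac{486199}{81033} \approx -6.0$)
$\frac{E + x}{1123 - 291} = \frac{- \frac{486199}{81033} + 3148}{1123 - 291} = \frac{254605685}{81033 \cdot 832} = \frac{254605685}{81033} \cdot \frac{1}{832} = \frac{254605685}{67419456}$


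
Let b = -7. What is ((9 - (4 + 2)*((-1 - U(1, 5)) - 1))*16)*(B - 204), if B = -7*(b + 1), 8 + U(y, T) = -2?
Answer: 101088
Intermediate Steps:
U(y, T) = -10 (U(y, T) = -8 - 2 = -10)
B = 42 (B = -7*(-7 + 1) = -7*(-6) = 42)
((9 - (4 + 2)*((-1 - U(1, 5)) - 1))*16)*(B - 204) = ((9 - (4 + 2)*((-1 - 1*(-10)) - 1))*16)*(42 - 204) = ((9 - 6*((-1 + 10) - 1))*16)*(-162) = ((9 - 6*(9 - 1))*16)*(-162) = ((9 - 6*8)*16)*(-162) = ((9 - 1*48)*16)*(-162) = ((9 - 48)*16)*(-162) = -39*16*(-162) = -624*(-162) = 101088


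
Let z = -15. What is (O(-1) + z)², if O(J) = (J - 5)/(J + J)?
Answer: 144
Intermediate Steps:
O(J) = (-5 + J)/(2*J) (O(J) = (-5 + J)/((2*J)) = (-5 + J)*(1/(2*J)) = (-5 + J)/(2*J))
(O(-1) + z)² = ((½)*(-5 - 1)/(-1) - 15)² = ((½)*(-1)*(-6) - 15)² = (3 - 15)² = (-12)² = 144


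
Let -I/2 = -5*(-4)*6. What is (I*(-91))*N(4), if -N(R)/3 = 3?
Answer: -196560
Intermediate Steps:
N(R) = -9 (N(R) = -3*3 = -9)
I = -240 (I = -2*(-5*(-4))*6 = -40*6 = -2*120 = -240)
(I*(-91))*N(4) = -240*(-91)*(-9) = 21840*(-9) = -196560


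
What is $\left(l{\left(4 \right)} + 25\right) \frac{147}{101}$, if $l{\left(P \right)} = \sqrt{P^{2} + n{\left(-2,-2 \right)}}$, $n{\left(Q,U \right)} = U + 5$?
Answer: $\frac{3675}{101} + \frac{147 \sqrt{19}}{101} \approx 42.73$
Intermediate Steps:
$n{\left(Q,U \right)} = 5 + U$
$l{\left(P \right)} = \sqrt{3 + P^{2}}$ ($l{\left(P \right)} = \sqrt{P^{2} + \left(5 - 2\right)} = \sqrt{P^{2} + 3} = \sqrt{3 + P^{2}}$)
$\left(l{\left(4 \right)} + 25\right) \frac{147}{101} = \left(\sqrt{3 + 4^{2}} + 25\right) \frac{147}{101} = \left(\sqrt{3 + 16} + 25\right) 147 \cdot \frac{1}{101} = \left(\sqrt{19} + 25\right) \frac{147}{101} = \left(25 + \sqrt{19}\right) \frac{147}{101} = \frac{3675}{101} + \frac{147 \sqrt{19}}{101}$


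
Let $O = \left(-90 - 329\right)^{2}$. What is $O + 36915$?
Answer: $212476$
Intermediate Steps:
$O = 175561$ ($O = \left(-419\right)^{2} = 175561$)
$O + 36915 = 175561 + 36915 = 212476$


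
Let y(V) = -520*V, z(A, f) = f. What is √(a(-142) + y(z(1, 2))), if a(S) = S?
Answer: I*√1182 ≈ 34.38*I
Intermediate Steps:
√(a(-142) + y(z(1, 2))) = √(-142 - 520*2) = √(-142 - 1040) = √(-1182) = I*√1182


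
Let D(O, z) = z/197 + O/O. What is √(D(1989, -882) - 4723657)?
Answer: I*√183320539458/197 ≈ 2173.4*I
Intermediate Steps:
D(O, z) = 1 + z/197 (D(O, z) = z*(1/197) + 1 = z/197 + 1 = 1 + z/197)
√(D(1989, -882) - 4723657) = √((1 + (1/197)*(-882)) - 4723657) = √((1 - 882/197) - 4723657) = √(-685/197 - 4723657) = √(-930561114/197) = I*√183320539458/197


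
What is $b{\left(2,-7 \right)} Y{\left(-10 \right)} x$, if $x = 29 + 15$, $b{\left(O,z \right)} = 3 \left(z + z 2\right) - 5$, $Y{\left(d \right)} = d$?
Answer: $29920$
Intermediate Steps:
$b{\left(O,z \right)} = -5 + 9 z$ ($b{\left(O,z \right)} = 3 \left(z + 2 z\right) - 5 = 3 \cdot 3 z - 5 = 9 z - 5 = -5 + 9 z$)
$x = 44$
$b{\left(2,-7 \right)} Y{\left(-10 \right)} x = \left(-5 + 9 \left(-7\right)\right) \left(-10\right) 44 = \left(-5 - 63\right) \left(-10\right) 44 = \left(-68\right) \left(-10\right) 44 = 680 \cdot 44 = 29920$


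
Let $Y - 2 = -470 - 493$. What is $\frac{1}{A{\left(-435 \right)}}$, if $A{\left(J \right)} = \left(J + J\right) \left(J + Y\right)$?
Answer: $\frac{1}{1214520} \approx 8.2337 \cdot 10^{-7}$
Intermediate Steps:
$Y = -961$ ($Y = 2 - 963 = -961$)
$A{\left(J \right)} = 2 J \left(-961 + J\right)$ ($A{\left(J \right)} = \left(J + J\right) \left(J - 961\right) = 2 J \left(-961 + J\right)$)
$\frac{1}{A{\left(-435 \right)}} = \frac{1}{2 \left(-435\right) \left(-961 - 435\right)} = \frac{1}{2 \left(-435\right) \left(-1396\right)} = \frac{1}{1214520}$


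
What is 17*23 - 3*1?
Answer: 388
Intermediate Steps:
17*23 - 3*1 = 391 - 3 = 388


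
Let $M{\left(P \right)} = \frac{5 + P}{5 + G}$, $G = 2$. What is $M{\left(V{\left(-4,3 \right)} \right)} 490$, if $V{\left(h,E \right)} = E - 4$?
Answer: $280$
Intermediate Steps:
$V{\left(h,E \right)} = -4 + E$
$M{\left(P \right)} = \frac{5}{7} + \frac{P}{7}$ ($M{\left(P \right)} = \frac{5 + P}{5 + 2} = \frac{5 + P}{7} = \left(5 + P\right) \frac{1}{7} = \frac{5}{7} + \frac{P}{7}$)
$M{\left(V{\left(-4,3 \right)} \right)} 490 = \left(\frac{5}{7} + \frac{-4 + 3}{7}\right) 490 = \left(\frac{5}{7} + \frac{1}{7} \left(-1\right)\right) 490 = \left(\frac{5}{7} - \frac{1}{7}\right) 490 = \frac{4}{7} \cdot 490 = 280$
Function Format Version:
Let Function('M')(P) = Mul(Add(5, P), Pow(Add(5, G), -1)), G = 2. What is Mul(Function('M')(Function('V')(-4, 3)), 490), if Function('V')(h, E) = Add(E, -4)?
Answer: 280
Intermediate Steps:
Function('V')(h, E) = Add(-4, E)
Function('M')(P) = Add(Rational(5, 7), Mul(Rational(1, 7), P)) (Function('M')(P) = Mul(Add(5, P), Pow(Add(5, 2), -1)) = Mul(Add(5, P), Pow(7, -1)) = Mul(Add(5, P), Rational(1, 7)) = Add(Rational(5, 7), Mul(Rational(1, 7), P)))
Mul(Function('M')(Function('V')(-4, 3)), 490) = Mul(Add(Rational(5, 7), Mul(Rational(1, 7), Add(-4, 3))), 490) = Mul(Add(Rational(5, 7), Mul(Rational(1, 7), -1)), 490) = Mul(Add(Rational(5, 7), Rational(-1, 7)), 490) = Mul(Rational(4, 7), 490) = 280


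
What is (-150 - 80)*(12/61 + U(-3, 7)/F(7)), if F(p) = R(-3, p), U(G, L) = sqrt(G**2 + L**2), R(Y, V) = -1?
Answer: -2760/61 + 230*sqrt(58) ≈ 1706.4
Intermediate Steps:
F(p) = -1
(-150 - 80)*(12/61 + U(-3, 7)/F(7)) = (-150 - 80)*(12/61 + sqrt((-3)**2 + 7**2)/(-1)) = -230*(12*(1/61) + sqrt(9 + 49)*(-1)) = -230*(12/61 + sqrt(58)*(-1)) = -230*(12/61 - sqrt(58)) = -2760/61 + 230*sqrt(58)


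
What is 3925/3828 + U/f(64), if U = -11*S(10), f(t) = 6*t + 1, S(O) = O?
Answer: 19819/26796 ≈ 0.73962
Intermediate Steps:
f(t) = 1 + 6*t
U = -110 (U = -11*10 = -110)
3925/3828 + U/f(64) = 3925/3828 - 110/(1 + 6*64) = 3925*(1/3828) - 110/(1 + 384) = 3925/3828 - 110/385 = 3925/3828 - 110*1/385 = 3925/3828 - 2/7 = 19819/26796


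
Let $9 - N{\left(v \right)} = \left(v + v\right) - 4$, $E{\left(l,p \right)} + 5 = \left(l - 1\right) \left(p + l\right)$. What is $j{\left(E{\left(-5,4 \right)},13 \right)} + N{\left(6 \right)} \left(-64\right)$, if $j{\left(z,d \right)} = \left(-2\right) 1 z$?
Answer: $-66$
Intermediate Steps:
$E{\left(l,p \right)} = -5 + \left(-1 + l\right) \left(l + p\right)$ ($E{\left(l,p \right)} = -5 + \left(l - 1\right) \left(p + l\right) = -5 + \left(-1 + l\right) \left(l + p\right)$)
$j{\left(z,d \right)} = - 2 z$
$N{\left(v \right)} = 13 - 2 v$ ($N{\left(v \right)} = 9 - \left(\left(v + v\right) - 4\right) = 9 - \left(2 v - 4\right) = 9 - \left(-4 + 2 v\right) = 13 - 2 v$)
$j{\left(E{\left(-5,4 \right)},13 \right)} + N{\left(6 \right)} \left(-64\right) = - 2 \left(-5 + \left(-5\right)^{2} - -5 - 4 - 20\right) + \left(13 - 12\right) \left(-64\right) = - 2 \left(-5 + 25 + 5 - 4 - 20\right) + \left(13 - 12\right) \left(-64\right) = \left(-2\right) 1 + 1 \left(-64\right) = -2 - 64 = -66$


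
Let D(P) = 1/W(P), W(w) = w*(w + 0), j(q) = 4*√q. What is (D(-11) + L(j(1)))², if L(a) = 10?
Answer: 1466521/14641 ≈ 100.17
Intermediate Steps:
W(w) = w² (W(w) = w*w = w²)
D(P) = P⁻² (D(P) = 1/(P²) = P⁻²)
(D(-11) + L(j(1)))² = ((-11)⁻² + 10)² = (1/121 + 10)² = (1211/121)² = 1466521/14641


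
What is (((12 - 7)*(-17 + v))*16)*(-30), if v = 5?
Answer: 28800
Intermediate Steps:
(((12 - 7)*(-17 + v))*16)*(-30) = (((12 - 7)*(-17 + 5))*16)*(-30) = ((5*(-12))*16)*(-30) = -60*16*(-30) = -960*(-30) = 28800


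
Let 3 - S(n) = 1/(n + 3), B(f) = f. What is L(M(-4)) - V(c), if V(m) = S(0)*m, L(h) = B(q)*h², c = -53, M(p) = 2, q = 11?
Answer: 556/3 ≈ 185.33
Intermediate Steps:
L(h) = 11*h²
S(n) = 3 - 1/(3 + n) (S(n) = 3 - 1/(n + 3) = 3 - 1/(3 + n))
V(m) = 8*m/3 (V(m) = ((8 + 3*0)/(3 + 0))*m = ((8 + 0)/3)*m = ((⅓)*8)*m = 8*m/3)
L(M(-4)) - V(c) = 11*2² - 8*(-53)/3 = 11*4 - 1*(-424/3) = 44 + 424/3 = 556/3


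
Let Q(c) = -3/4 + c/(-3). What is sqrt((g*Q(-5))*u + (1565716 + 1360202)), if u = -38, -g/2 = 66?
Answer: 2*sqrt(732629) ≈ 1711.9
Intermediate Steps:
g = -132 (g = -2*66 = -132)
Q(c) = -3/4 - c/3 (Q(c) = -3*1/4 + c*(-1/3) = -3/4 - c/3)
sqrt((g*Q(-5))*u + (1565716 + 1360202)) = sqrt(-132*(-3/4 - 1/3*(-5))*(-38) + (1565716 + 1360202)) = sqrt(-132*(-3/4 + 5/3)*(-38) + 2925918) = sqrt(-132*11/12*(-38) + 2925918) = sqrt(-121*(-38) + 2925918) = sqrt(4598 + 2925918) = sqrt(2930516) = 2*sqrt(732629)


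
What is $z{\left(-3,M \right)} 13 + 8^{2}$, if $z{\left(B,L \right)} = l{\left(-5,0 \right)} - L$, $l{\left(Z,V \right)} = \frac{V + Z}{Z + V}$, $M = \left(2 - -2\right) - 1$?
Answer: $38$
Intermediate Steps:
$M = 3$ ($M = \left(2 + 2\right) - 1 = 4 - 1 = 3$)
$l{\left(Z,V \right)} = 1$ ($l{\left(Z,V \right)} = \frac{V + Z}{V + Z} = 1$)
$z{\left(B,L \right)} = 1 - L$
$z{\left(-3,M \right)} 13 + 8^{2} = \left(1 - 3\right) 13 + 8^{2} = \left(1 - 3\right) 13 + 64 = \left(-2\right) 13 + 64 = -26 + 64 = 38$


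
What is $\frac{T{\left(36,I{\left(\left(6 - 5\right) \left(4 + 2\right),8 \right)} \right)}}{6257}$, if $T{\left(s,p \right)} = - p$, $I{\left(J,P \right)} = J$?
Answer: $- \frac{6}{6257} \approx -0.00095893$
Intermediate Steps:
$\frac{T{\left(36,I{\left(\left(6 - 5\right) \left(4 + 2\right),8 \right)} \right)}}{6257} = \frac{\left(-1\right) \left(6 - 5\right) \left(4 + 2\right)}{6257} = - 1 \cdot 6 \cdot \frac{1}{6257} = \left(-1\right) 6 \cdot \frac{1}{6257} = \left(-6\right) \frac{1}{6257} = - \frac{6}{6257}$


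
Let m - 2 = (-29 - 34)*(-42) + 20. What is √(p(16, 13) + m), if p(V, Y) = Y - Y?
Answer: 2*√667 ≈ 51.653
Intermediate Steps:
p(V, Y) = 0
m = 2668 (m = 2 + ((-29 - 34)*(-42) + 20) = 2 + (-63*(-42) + 20) = 2 + (2646 + 20) = 2 + 2666 = 2668)
√(p(16, 13) + m) = √(0 + 2668) = √2668 = 2*√667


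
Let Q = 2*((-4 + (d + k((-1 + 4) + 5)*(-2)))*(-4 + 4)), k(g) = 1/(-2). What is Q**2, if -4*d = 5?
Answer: 0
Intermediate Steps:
d = -5/4 (d = -1/4*5 = -5/4 ≈ -1.2500)
k(g) = -1/2
Q = 0 (Q = 2*((-4 + (-5/4 - 1/2*(-2)))*(-4 + 4)) = 2*((-4 + (-5/4 + 1))*0) = 2*((-4 - 1/4)*0) = 2*(-17/4*0) = 2*0 = 0)
Q**2 = 0**2 = 0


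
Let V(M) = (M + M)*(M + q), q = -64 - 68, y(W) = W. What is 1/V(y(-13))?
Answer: 1/3770 ≈ 0.00026525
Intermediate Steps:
q = -132
V(M) = 2*M*(-132 + M) (V(M) = (M + M)*(M - 132) = (2*M)*(-132 + M) = 2*M*(-132 + M))
1/V(y(-13)) = 1/(2*(-13)*(-132 - 13)) = 1/(2*(-13)*(-145)) = 1/3770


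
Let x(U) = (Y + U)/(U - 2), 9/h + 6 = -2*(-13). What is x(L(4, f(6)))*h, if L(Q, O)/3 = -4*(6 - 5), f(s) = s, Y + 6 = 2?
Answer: 18/35 ≈ 0.51429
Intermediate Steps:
Y = -4 (Y = -6 + 2 = -4)
h = 9/20 (h = 9/(-6 - 2*(-13)) = 9/(-6 + 26) = 9/20 ≈ 0.45000)
L(Q, O) = -12 (L(Q, O) = 3*(-4*(6 - 5)) = 3*(-4*1) = 3*(-4) = -12)
x(U) = (-4 + U)/(-2 + U) (x(U) = (-4 + U)/(U - 2) = (-4 + U)/(-2 + U))
x(L(4, f(6)))*h = ((-4 - 12)/(-2 - 12))*(9/20) = (-16/(-14))*(9/20) = -1/14*(-16)*(9/20) = (8/7)*(9/20) = 18/35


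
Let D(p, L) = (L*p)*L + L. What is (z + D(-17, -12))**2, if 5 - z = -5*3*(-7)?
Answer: 6553600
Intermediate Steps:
z = -100 (z = 5 - (-5*3)*(-7) = 5 - (-15)*(-7) = 5 - 1*105 = 5 - 105 = -100)
D(p, L) = L + p*L**2 (D(p, L) = p*L**2 + L = L + p*L**2)
(z + D(-17, -12))**2 = (-100 - 12*(1 - 12*(-17)))**2 = (-100 - 12*(1 + 204))**2 = (-100 - 12*205)**2 = (-100 - 2460)**2 = (-2560)**2 = 6553600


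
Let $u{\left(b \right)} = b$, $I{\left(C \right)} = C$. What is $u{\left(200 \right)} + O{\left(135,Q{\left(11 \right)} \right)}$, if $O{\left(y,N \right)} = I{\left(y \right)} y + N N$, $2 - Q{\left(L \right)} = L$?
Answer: $18506$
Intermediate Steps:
$Q{\left(L \right)} = 2 - L$
$O{\left(y,N \right)} = N^{2} + y^{2}$ ($O{\left(y,N \right)} = y y + N N = y^{2} + N^{2} = N^{2} + y^{2}$)
$u{\left(200 \right)} + O{\left(135,Q{\left(11 \right)} \right)} = 200 + \left(\left(2 - 11\right)^{2} + 135^{2}\right) = 200 + \left(\left(2 - 11\right)^{2} + 18225\right) = 200 + \left(\left(-9\right)^{2} + 18225\right) = 200 + \left(81 + 18225\right) = 200 + 18306 = 18506$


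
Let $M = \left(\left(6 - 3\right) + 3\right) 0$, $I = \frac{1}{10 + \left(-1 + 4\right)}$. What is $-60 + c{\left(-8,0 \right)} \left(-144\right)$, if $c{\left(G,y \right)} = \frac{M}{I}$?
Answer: $-60$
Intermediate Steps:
$I = \frac{1}{13}$ ($I = \frac{1}{10 + 3} = \frac{1}{13} \approx 0.076923$)
$M = 0$ ($M = \left(\left(6 - 3\right) + 3\right) 0 = \left(3 + 3\right) 0 = 6 \cdot 0 = 0$)
$c{\left(G,y \right)} = 0$ ($c{\left(G,y \right)} = 0 \frac{1}{\frac{1}{13}} = 0 \cdot 13 = 0$)
$-60 + c{\left(-8,0 \right)} \left(-144\right) = -60 + 0 \left(-144\right) = -60 + 0 = -60$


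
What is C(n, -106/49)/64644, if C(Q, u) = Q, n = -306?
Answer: -51/10774 ≈ -0.0047336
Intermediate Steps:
C(n, -106/49)/64644 = -306/64644 = -306*1/64644 = -51/10774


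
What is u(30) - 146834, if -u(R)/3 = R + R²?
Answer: -149624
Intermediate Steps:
u(R) = -3*R - 3*R² (u(R) = -3*(R + R²) = -3*R - 3*R²)
u(30) - 146834 = -3*30*(1 + 30) - 146834 = -3*30*31 - 146834 = -2790 - 146834 = -149624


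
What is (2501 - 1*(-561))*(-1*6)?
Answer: -18372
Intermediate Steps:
(2501 - 1*(-561))*(-1*6) = (2501 + 561)*(-6) = 3062*(-6) = -18372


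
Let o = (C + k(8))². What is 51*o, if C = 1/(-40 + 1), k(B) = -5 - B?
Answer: 4387088/507 ≈ 8653.0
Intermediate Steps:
C = -1/39 (C = 1/(-39) = -1/39 ≈ -0.025641)
o = 258064/1521 (o = (-1/39 + (-5 - 1*8))² = (-1/39 + (-5 - 8))² = (-1/39 - 13)² = (-508/39)² = 258064/1521 ≈ 169.67)
51*o = 51*(258064/1521) = 4387088/507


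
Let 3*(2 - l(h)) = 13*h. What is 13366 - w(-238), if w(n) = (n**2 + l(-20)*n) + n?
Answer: -65812/3 ≈ -21937.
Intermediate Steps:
l(h) = 2 - 13*h/3
w(n) = n**2 + 269*n/3 (w(n) = (n**2 + (2 - 13/3*(-20))*n) + n = (n**2 + (2 + 260/3)*n) + n = (n**2 + 266*n/3) + n = n**2 + 269*n/3)
13366 - w(-238) = 13366 - (-238)*(269 + 3*(-238))/3 = 13366 - (-238)*(269 - 714)/3 = 13366 - (-238)*(-445)/3 = 13366 - 1*105910/3 = 13366 - 105910/3 = -65812/3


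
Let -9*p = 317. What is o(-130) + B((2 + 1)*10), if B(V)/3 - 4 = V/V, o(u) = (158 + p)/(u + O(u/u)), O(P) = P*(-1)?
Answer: 16580/1179 ≈ 14.063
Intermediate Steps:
O(P) = -P
p = -317/9 (p = -⅑*317 = -317/9 ≈ -35.222)
o(u) = 1105/(9*(-1 + u)) (o(u) = (158 - 317/9)/(u - u/u) = 1105/(9*(u - 1*1)) = 1105/(9*(u - 1)) = 1105/(9*(-1 + u)))
B(V) = 15 (B(V) = 12 + 3*(V/V) = 12 + 3*1 = 12 + 3 = 15)
o(-130) + B((2 + 1)*10) = 1105/(9*(-1 - 130)) + 15 = (1105/9)/(-131) + 15 = (1105/9)*(-1/131) + 15 = -1105/1179 + 15 = 16580/1179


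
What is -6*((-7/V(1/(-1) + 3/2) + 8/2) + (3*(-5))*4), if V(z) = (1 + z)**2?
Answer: 1064/3 ≈ 354.67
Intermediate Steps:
-6*((-7/V(1/(-1) + 3/2) + 8/2) + (3*(-5))*4) = -6*((-7/(1 + (1/(-1) + 3/2))**2 + 8/2) + (3*(-5))*4) = -6*((-7/(1 + (1*(-1) + 3*(1/2)))**2 + 8*(1/2)) - 15*4) = -6*((-7/(1 + (-1 + 3/2))**2 + 4) - 60) = -6*((-7/(1 + 1/2)**2 + 4) - 60) = -6*((-7/((3/2)**2) + 4) - 60) = -6*((-7/9/4 + 4) - 60) = -6*((-7*4/9 + 4) - 60) = -6*((-28/9 + 4) - 60) = -6*(8/9 - 60) = -6*(-532/9) = 1064/3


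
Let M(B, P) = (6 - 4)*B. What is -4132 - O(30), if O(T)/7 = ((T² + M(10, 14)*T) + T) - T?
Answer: -14632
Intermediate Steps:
M(B, P) = 2*B
O(T) = 7*T² + 140*T (O(T) = 7*(((T² + (2*10)*T) + T) - T) = 7*(((T² + 20*T) + T) - T) = 7*((T² + 21*T) - T) = 7*(T² + 20*T) = 7*T² + 140*T)
-4132 - O(30) = -4132 - 7*30*(20 + 30) = -4132 - 7*30*50 = -4132 - 1*10500 = -4132 - 10500 = -14632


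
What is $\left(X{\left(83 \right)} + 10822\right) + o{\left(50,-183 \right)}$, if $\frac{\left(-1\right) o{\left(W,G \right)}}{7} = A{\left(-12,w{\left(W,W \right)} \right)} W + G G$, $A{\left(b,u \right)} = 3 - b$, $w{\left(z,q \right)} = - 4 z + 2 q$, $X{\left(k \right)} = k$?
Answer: $-228768$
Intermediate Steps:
$o{\left(W,G \right)} = - 105 W - 7 G^{2}$ ($o{\left(W,G \right)} = - 7 \left(\left(3 - -12\right) W + G G\right) = - 7 \left(\left(3 + 12\right) W + G^{2}\right) = - 7 \left(15 W + G^{2}\right) = - 7 \left(G^{2} + 15 W\right) = - 105 W - 7 G^{2}$)
$\left(X{\left(83 \right)} + 10822\right) + o{\left(50,-183 \right)} = \left(83 + 10822\right) - \left(5250 + 7 \left(-183\right)^{2}\right) = 10905 - 239673 = -228768$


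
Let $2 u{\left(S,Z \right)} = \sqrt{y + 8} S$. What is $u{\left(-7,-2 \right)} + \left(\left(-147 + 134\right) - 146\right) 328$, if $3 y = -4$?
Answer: $-52152 - \frac{7 \sqrt{15}}{3} \approx -52161.0$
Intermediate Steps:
$y = - \frac{4}{3}$ ($y = \frac{1}{3} \left(-4\right) = - \frac{4}{3} \approx -1.3333$)
$u{\left(S,Z \right)} = \frac{S \sqrt{15}}{3}$ ($u{\left(S,Z \right)} = \frac{\sqrt{- \frac{4}{3} + 8} S}{2} = \frac{\sqrt{\frac{20}{3}} S}{2} = \frac{\frac{2 \sqrt{15}}{3} S}{2} = \frac{\frac{2}{3} S \sqrt{15}}{2} = \frac{S \sqrt{15}}{3}$)
$u{\left(-7,-2 \right)} + \left(\left(-147 + 134\right) - 146\right) 328 = \frac{1}{3} \left(-7\right) \sqrt{15} + \left(\left(-147 + 134\right) - 146\right) 328 = - \frac{7 \sqrt{15}}{3} + \left(-13 - 146\right) 328 = - \frac{7 \sqrt{15}}{3} - 52152 = -52152 - \frac{7 \sqrt{15}}{3}$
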